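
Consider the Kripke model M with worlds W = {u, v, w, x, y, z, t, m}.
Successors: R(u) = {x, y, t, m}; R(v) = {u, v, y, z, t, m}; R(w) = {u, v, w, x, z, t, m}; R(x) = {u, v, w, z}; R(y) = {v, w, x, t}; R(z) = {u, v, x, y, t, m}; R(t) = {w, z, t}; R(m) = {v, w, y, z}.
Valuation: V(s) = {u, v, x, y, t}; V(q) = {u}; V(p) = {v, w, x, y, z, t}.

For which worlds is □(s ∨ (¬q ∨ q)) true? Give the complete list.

u, v, w, x, y, z, t, m

Let φ = □(s ∨ (¬q ∨ q)). Evaluate φ at each world:
  u (successors {x, y, t, m}): φ is true.
  v (successors {u, v, y, z, t, m}): φ is true.
  w (successors {u, v, w, x, z, t, m}): φ is true.
  x (successors {u, v, w, z}): φ is true.
  y (successors {v, w, x, t}): φ is true.
  z (successors {u, v, x, y, t, m}): φ is true.
  t (successors {w, z, t}): φ is true.
  m (successors {v, w, y, z}): φ is true.
For instance, at m:
  At m: □(s ∨ (¬q ∨ q)) requires s ∨ (¬q ∨ q) at every successor {v, w, y, z}.
    At v: s ∨ (¬q ∨ q) is true.
    At w: s ∨ (¬q ∨ q) is true.
    At y: s ∨ (¬q ∨ q) is true.
    At z: s ∨ (¬q ∨ q) is true.
  So □(s ∨ (¬q ∨ q)) is true at m.
Satisfying worlds: {u, v, w, x, y, z, t, m}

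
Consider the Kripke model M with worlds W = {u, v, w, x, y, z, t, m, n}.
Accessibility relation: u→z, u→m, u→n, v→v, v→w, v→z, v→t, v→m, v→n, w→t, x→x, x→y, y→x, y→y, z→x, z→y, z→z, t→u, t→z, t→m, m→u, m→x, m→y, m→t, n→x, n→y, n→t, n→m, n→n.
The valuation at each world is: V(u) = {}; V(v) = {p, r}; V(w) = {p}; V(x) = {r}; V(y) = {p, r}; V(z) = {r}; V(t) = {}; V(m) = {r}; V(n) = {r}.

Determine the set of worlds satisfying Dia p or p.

v, w, x, y, z, m, n

Recall that Dia ψ holds at a world iff ψ holds at some accessible world.
Let φ = Dia p or p. Evaluate φ at each world:
  u (successors {z, m, n}): φ is false.
  v (successors {v, w, z, t, m, n}): φ is true.
  w (successors {t}): φ is true.
  x (successors {x, y}): φ is true.
  y (successors {x, y}): φ is true.
  z (successors {x, y, z}): φ is true.
  t (successors {u, z, m}): φ is false.
  m (successors {u, x, y, t}): φ is true.
  n (successors {x, y, t, m, n}): φ is true.
For instance, at w:
  At w: Dia p is false, p is true, so Dia p or p is true.
    At w: Dia p requires p at some successor in {t}.
      At t: p is false.
    So Dia p is false at w.
Satisfying worlds: {v, w, x, y, z, m, n}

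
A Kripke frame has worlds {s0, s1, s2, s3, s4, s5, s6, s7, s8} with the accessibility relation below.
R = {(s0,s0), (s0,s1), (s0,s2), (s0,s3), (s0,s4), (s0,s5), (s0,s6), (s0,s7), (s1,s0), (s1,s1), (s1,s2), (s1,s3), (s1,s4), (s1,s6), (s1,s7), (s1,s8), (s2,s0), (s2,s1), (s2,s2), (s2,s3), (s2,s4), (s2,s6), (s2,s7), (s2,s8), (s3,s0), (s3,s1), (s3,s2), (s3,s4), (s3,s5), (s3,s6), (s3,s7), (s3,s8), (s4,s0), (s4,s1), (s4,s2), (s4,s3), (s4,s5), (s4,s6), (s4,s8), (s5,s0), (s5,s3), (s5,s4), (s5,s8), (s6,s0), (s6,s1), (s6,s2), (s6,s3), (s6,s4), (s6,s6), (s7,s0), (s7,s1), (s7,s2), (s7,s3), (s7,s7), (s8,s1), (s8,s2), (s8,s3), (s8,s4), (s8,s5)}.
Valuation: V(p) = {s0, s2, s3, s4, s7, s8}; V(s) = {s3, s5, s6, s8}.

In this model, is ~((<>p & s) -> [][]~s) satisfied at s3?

Yes

Recall that []ψ holds at a world iff ψ holds at every accessible world, and <>ψ holds iff ψ holds at some accessible world.
At s3: (<>p & s) -> [][]~s is false, so ~((<>p & s) -> [][]~s) is true.
  At s3: <>p & s is true, [][]~s is false, so (<>p & s) -> [][]~s is false.
    At s3: <>p is true, s is true, so <>p & s is true.
      At s3: <>p requires p at some successor in {s0, s1, s2, s4, s5, s6, s7, s8}.
        p holds at s0, so <>p is true at s3.
    At s3: [][]~s requires []~s at every successor {s0, s1, s2, s4, s5, s6, s7, s8}.
      []~s fails at s0, so [][]~s is false at s3.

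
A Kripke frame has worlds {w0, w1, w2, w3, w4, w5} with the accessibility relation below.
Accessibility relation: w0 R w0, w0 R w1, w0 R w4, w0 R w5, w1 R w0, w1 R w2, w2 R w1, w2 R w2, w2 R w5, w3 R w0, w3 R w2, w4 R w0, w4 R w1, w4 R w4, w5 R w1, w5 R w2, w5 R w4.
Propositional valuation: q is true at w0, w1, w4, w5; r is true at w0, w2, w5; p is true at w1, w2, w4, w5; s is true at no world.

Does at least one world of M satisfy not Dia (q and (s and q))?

Yes

Let φ = not Dia (q and (s and q)). Evaluate φ at each world:
  w0 (successors {w0, w1, w4, w5}): φ is true.
  w1 (successors {w0, w2}): φ is true.
  w2 (successors {w1, w2, w5}): φ is true.
  w3 (successors {w0, w2}): φ is true.
  w4 (successors {w0, w1, w4}): φ is true.
  w5 (successors {w1, w2, w4}): φ is true.
Detail at w0 (witness):
  At w0: Dia (q and (s and q)) is false, so not Dia (q and (s and q)) is true.
    At w0: Dia (q and (s and q)) requires q and (s and q) at some successor in {w0, w1, w4, w5}.
      At w0: q and (s and q) is false.
      At w1: q and (s and q) is false.
      At w4: q and (s and q) is false.
      At w5: q and (s and q) is false.
    So Dia (q and (s and q)) is false at w0.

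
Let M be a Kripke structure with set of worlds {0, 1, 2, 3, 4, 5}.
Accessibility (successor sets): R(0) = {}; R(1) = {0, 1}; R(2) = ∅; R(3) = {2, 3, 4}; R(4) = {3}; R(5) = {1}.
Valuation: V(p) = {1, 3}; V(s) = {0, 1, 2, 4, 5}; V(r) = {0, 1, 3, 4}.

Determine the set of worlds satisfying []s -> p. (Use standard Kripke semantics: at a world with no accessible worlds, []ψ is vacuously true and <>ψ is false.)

1, 3, 4

Let φ = []s -> p. Evaluate φ at each world:
  0 (successors ∅): φ is false.
  1 (successors {0, 1}): φ is true.
  2 (successors ∅): φ is false.
  3 (successors {2, 3, 4}): φ is true.
  4 (successors {3}): φ is true.
  5 (successors {1}): φ is false.
For instance, at 1:
  At 1: []s is true, p is true, so []s -> p is true.
    At 1: []s requires s at every successor {0, 1}.
      At 0: s is true.
      At 1: s is true.
    So []s is true at 1.
Satisfying worlds: {1, 3, 4}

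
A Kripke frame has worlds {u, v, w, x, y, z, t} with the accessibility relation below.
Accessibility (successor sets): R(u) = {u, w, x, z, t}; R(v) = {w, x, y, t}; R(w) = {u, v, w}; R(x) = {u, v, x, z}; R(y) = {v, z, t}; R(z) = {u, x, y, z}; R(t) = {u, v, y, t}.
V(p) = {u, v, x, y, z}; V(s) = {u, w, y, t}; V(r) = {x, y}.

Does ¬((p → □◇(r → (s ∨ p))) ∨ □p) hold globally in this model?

No

Let φ = ¬((p → □◇(r → (s ∨ p))) ∨ □p). Evaluate φ at each world:
  u (successors {u, w, x, z, t}): φ is false.
  v (successors {w, x, y, t}): φ is false.
  w (successors {u, v, w}): φ is false.
  x (successors {u, v, x, z}): φ is false.
  y (successors {v, z, t}): φ is false.
  z (successors {u, x, y, z}): φ is false.
  t (successors {u, v, y, t}): φ is false.
Detail at u (counterexample):
  At u: (p → □◇(r → (s ∨ p))) ∨ □p is true, so ¬((p → □◇(r → (s ∨ p))) ∨ □p) is false.
    At u: p → □◇(r → (s ∨ p)) is true, □p is false, so (p → □◇(r → (s ∨ p))) ∨ □p is true.
      At u: p is true, □◇(r → (s ∨ p)) is true, so p → □◇(r → (s ∨ p)) is true.
      At u: □p requires p at every successor {u, w, x, z, t}.
        p fails at w, so □p is false at u.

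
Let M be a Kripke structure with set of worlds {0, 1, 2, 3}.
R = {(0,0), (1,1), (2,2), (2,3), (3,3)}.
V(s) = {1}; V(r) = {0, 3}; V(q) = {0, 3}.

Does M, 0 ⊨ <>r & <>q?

Yes

At 0: <>r is true, <>q is true, so <>r & <>q is true.
  At 0: <>r requires r at some successor in {0}.
    r holds at 0, so <>r is true at 0.
  At 0: <>q requires q at some successor in {0}.
    q holds at 0, so <>q is true at 0.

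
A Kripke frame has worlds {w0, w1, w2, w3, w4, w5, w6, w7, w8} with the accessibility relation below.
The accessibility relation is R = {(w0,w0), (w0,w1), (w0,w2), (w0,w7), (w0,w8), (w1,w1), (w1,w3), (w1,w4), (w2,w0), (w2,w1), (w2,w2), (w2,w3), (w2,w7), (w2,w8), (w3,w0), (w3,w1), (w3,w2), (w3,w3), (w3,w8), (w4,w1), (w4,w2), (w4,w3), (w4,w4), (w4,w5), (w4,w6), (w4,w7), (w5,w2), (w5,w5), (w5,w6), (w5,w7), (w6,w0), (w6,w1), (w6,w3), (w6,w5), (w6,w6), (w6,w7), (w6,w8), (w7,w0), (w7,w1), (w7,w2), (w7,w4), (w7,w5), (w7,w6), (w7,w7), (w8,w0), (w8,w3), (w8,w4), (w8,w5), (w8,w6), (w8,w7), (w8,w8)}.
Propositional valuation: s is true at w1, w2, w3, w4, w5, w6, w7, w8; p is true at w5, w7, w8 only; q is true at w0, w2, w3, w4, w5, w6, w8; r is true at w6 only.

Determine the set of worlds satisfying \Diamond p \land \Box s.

Recall that \Box ψ holds at a world iff ψ holds at every accessible world, and \Diamond ψ holds iff ψ holds at some accessible world.
Let φ = \Diamond p \land \Box s. Evaluate φ at each world:
  w0 (successors {w0, w1, w2, w7, w8}): φ is false.
  w1 (successors {w1, w3, w4}): φ is false.
  w2 (successors {w0, w1, w2, w3, w7, w8}): φ is false.
  w3 (successors {w0, w1, w2, w3, w8}): φ is false.
  w4 (successors {w1, w2, w3, w4, w5, w6, w7}): φ is true.
  w5 (successors {w2, w5, w6, w7}): φ is true.
  w6 (successors {w0, w1, w3, w5, w6, w7, w8}): φ is false.
  w7 (successors {w0, w1, w2, w4, w5, w6, w7}): φ is false.
  w8 (successors {w0, w3, w4, w5, w6, w7, w8}): φ is false.
For instance, at w4:
  At w4: \Diamond p is true, \Box s is true, so \Diamond p \land \Box s is true.
    At w4: \Diamond p requires p at some successor in {w1, w2, w3, w4, w5, w6, w7}.
      p holds at w5, so \Diamond p is true at w4.
    At w4: \Box s requires s at every successor {w1, w2, w3, w4, w5, w6, w7}.
      At w1: s is true.
      At w2: s is true.
      At w3: s is true.
      At w4: s is true.
      At w5: s is true.
      At w6: s is true.
      At w7: s is true.
    So \Box s is true at w4.
Satisfying worlds: {w4, w5}

w4, w5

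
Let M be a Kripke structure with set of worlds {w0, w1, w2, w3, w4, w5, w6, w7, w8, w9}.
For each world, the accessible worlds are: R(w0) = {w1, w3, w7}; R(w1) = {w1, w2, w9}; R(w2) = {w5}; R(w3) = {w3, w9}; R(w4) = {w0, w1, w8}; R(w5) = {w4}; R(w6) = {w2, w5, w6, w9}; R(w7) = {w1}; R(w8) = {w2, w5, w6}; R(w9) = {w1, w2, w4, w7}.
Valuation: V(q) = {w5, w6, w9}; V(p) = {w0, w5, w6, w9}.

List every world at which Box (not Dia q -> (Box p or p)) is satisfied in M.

Recall that Box ψ holds at a world iff ψ holds at every accessible world, and Dia ψ holds iff ψ holds at some accessible world.
Let φ = Box (not Dia q -> (Box p or p)). Evaluate φ at each world:
  w0 (successors {w1, w3, w7}): φ is false.
  w1 (successors {w1, w2, w9}): φ is true.
  w2 (successors {w5}): φ is true.
  w3 (successors {w3, w9}): φ is true.
  w4 (successors {w0, w1, w8}): φ is true.
  w5 (successors {w4}): φ is false.
  w6 (successors {w2, w5, w6, w9}): φ is true.
  w7 (successors {w1}): φ is true.
  w8 (successors {w2, w5, w6}): φ is true.
  w9 (successors {w1, w2, w4, w7}): φ is false.
For instance, at w8:
  At w8: Box (not Dia q -> (Box p or p)) requires not Dia q -> (Box p or p) at every successor {w2, w5, w6}.
      At w2: not Dia q is false, Box p or p is true, so not Dia q -> (Box p or p) is true.
      At w5: not Dia q is true, Box p or p is true, so not Dia q -> (Box p or p) is true.
      At w6: not Dia q is false, Box p or p is true, so not Dia q -> (Box p or p) is true.
  So Box (not Dia q -> (Box p or p)) is true at w8.
Satisfying worlds: {w1, w2, w3, w4, w6, w7, w8}

w1, w2, w3, w4, w6, w7, w8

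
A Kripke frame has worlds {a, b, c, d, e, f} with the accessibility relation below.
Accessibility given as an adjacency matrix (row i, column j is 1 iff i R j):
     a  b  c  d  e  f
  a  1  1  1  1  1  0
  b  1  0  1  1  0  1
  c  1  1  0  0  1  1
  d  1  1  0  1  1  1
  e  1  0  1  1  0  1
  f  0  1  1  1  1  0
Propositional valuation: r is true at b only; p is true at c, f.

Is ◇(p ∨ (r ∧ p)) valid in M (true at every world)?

Let φ = ◇(p ∨ (r ∧ p)). Evaluate φ at each world:
  a (successors {a, b, c, d, e}): φ is true.
  b (successors {a, c, d, f}): φ is true.
  c (successors {a, b, e, f}): φ is true.
  d (successors {a, b, d, e, f}): φ is true.
  e (successors {a, c, d, f}): φ is true.
  f (successors {b, c, d, e}): φ is true.
For instance, at a:
  At a: ◇(p ∨ (r ∧ p)) requires p ∨ (r ∧ p) at some successor in {a, b, c, d, e}.
    p ∨ (r ∧ p) holds at c, so ◇(p ∨ (r ∧ p)) is true at a.

Yes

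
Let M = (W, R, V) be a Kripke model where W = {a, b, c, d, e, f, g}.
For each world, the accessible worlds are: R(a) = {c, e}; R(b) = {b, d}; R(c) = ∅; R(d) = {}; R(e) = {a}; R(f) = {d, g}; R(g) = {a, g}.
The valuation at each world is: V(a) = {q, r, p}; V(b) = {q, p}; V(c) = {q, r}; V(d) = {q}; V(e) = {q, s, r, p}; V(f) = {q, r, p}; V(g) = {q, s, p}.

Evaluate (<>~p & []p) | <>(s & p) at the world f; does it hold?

At f: <>~p & []p is false, <>(s & p) is true, so (<>~p & []p) | <>(s & p) is true.
  At f: <>~p is true, []p is false, so <>~p & []p is false.
    At f: <>~p requires ~p at some successor in {d, g}.
      ~p holds at d, so <>~p is true at f.
    At f: []p requires p at every successor {d, g}.
      p fails at d, so []p is false at f.
  At f: <>(s & p) requires s & p at some successor in {d, g}.
    s & p holds at g, so <>(s & p) is true at f.

Yes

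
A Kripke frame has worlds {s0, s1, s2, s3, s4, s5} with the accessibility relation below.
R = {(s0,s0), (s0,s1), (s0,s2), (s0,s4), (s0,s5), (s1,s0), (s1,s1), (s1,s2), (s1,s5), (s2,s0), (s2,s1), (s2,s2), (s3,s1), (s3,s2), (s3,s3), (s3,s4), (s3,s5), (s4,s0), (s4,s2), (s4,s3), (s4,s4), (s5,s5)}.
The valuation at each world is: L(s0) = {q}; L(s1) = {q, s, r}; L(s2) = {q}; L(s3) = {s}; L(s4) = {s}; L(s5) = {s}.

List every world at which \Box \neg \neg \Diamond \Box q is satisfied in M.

s2, s4

Recall that \Box ψ holds at a world iff ψ holds at every accessible world, and \Diamond ψ holds iff ψ holds at some accessible world.
Let φ = \Box \neg \neg \Diamond \Box q. Evaluate φ at each world:
  s0 (successors {s0, s1, s2, s4, s5}): φ is false.
  s1 (successors {s0, s1, s2, s5}): φ is false.
  s2 (successors {s0, s1, s2}): φ is true.
  s3 (successors {s1, s2, s3, s4, s5}): φ is false.
  s4 (successors {s0, s2, s3, s4}): φ is true.
  s5 (successors {s5}): φ is false.
For instance, at s4:
  At s4: \Box \neg \neg \Diamond \Box q requires \neg \neg \Diamond \Box q at every successor {s0, s2, s3, s4}.
    At s0: \neg \neg \Diamond \Box q is true.
    At s2: \neg \neg \Diamond \Box q is true.
    At s3: \neg \neg \Diamond \Box q is true.
    At s4: \neg \neg \Diamond \Box q is true.
  So \Box \neg \neg \Diamond \Box q is true at s4.
Satisfying worlds: {s2, s4}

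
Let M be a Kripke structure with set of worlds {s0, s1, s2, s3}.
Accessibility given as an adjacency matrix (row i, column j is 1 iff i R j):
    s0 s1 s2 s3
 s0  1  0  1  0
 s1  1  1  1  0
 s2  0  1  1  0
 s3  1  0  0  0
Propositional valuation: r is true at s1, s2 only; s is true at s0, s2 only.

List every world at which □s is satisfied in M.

s0, s3

Let φ = □s. Evaluate φ at each world:
  s0 (successors {s0, s2}): φ is true.
  s1 (successors {s0, s1, s2}): φ is false.
  s2 (successors {s1, s2}): φ is false.
  s3 (successors {s0}): φ is true.
For instance, at s0:
  At s0: □s requires s at every successor {s0, s2}.
    At s0: s is true.
    At s2: s is true.
  So □s is true at s0.
Satisfying worlds: {s0, s3}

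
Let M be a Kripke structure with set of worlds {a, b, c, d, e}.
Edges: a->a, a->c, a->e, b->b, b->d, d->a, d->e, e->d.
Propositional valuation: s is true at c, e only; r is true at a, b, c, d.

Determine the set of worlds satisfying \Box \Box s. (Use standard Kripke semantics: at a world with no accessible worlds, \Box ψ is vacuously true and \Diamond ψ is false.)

c

Let φ = \Box \Box s. Evaluate φ at each world:
  a (successors {a, c, e}): φ is false.
  b (successors {b, d}): φ is false.
  c (successors ∅): φ is true.
  d (successors {a, e}): φ is false.
  e (successors {d}): φ is false.
For instance, at e:
  At e: \Box \Box s requires \Box s at every successor {d}.
    \Box s fails at d, so \Box \Box s is false at e.
      At d: \Box s requires s at every successor {a, e}.
        s fails at a, so \Box s is false at d.
Satisfying worlds: {c}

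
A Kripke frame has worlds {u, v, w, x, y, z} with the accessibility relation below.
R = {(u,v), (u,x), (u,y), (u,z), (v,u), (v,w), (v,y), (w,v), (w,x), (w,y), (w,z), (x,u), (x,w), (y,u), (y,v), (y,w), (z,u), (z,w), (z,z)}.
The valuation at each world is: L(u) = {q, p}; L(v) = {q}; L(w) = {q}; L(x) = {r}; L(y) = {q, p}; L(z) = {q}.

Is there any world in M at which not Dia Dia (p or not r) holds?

No

Let φ = not Dia Dia (p or not r). Evaluate φ at each world:
  u (successors {v, x, y, z}): φ is false.
  v (successors {u, w, y}): φ is false.
  w (successors {v, x, y, z}): φ is false.
  x (successors {u, w}): φ is false.
  y (successors {u, v, w}): φ is false.
  z (successors {u, w, z}): φ is false.
For instance, at x:
  At x: Dia Dia (p or not r) is true, so not Dia Dia (p or not r) is false.
    At x: Dia Dia (p or not r) requires Dia (p or not r) at some successor in {u, w}.
      Dia (p or not r) holds at u, so Dia Dia (p or not r) is true at x.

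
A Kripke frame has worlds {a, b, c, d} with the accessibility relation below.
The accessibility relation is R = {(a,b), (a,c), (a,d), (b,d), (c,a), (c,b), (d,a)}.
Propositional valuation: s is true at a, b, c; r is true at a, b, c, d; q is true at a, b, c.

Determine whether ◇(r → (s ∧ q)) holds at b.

At b: ◇(r → (s ∧ q)) requires r → (s ∧ q) at some successor in {d}.
  At d: r → (s ∧ q) is false.
So ◇(r → (s ∧ q)) is false at b.

No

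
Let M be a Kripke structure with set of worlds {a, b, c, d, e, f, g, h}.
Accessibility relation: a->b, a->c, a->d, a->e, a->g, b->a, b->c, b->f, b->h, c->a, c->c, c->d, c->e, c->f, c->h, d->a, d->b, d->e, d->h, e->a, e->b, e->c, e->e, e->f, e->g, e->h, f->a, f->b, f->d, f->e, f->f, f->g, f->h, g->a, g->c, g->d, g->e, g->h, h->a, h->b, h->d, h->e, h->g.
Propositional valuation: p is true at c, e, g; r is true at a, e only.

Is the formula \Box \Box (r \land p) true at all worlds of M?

No

Let φ = \Box \Box (r \land p). Evaluate φ at each world:
  a (successors {b, c, d, e, g}): φ is false.
  b (successors {a, c, f, h}): φ is false.
  c (successors {a, c, d, e, f, h}): φ is false.
  d (successors {a, b, e, h}): φ is false.
  e (successors {a, b, c, e, f, g, h}): φ is false.
  f (successors {a, b, d, e, f, g, h}): φ is false.
  g (successors {a, c, d, e, h}): φ is false.
  h (successors {a, b, d, e, g}): φ is false.
Detail at a (counterexample):
  At a: \Box \Box (r \land p) requires \Box (r \land p) at every successor {b, c, d, e, g}.
    \Box (r \land p) fails at b, so \Box \Box (r \land p) is false at a.
      At b: \Box (r \land p) requires r \land p at every successor {a, c, f, h}.
        r \land p fails at a, so \Box (r \land p) is false at b.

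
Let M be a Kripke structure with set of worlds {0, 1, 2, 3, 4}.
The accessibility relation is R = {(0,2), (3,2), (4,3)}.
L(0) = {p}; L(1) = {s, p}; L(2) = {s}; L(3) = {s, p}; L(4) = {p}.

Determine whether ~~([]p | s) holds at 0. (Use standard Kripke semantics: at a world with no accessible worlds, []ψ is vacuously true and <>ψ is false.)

No

At 0: ~([]p | s) is true, so ~~([]p | s) is false.
  At 0: []p | s is false, so ~([]p | s) is true.
    At 0: []p is false, s is false, so []p | s is false.
      At 0: []p requires p at every successor {2}.
        p fails at 2, so []p is false at 0.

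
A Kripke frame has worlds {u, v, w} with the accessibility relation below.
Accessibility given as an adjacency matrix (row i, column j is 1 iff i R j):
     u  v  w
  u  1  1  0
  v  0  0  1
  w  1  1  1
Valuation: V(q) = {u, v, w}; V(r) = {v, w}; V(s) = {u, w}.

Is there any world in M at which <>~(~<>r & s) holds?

Let φ = <>~(~<>r & s). Evaluate φ at each world:
  u (successors {u, v}): φ is true.
  v (successors {w}): φ is true.
  w (successors {u, v, w}): φ is true.
Detail at u (witness):
  At u: <>~(~<>r & s) requires ~(~<>r & s) at some successor in {u, v}.
    ~(~<>r & s) holds at u, so <>~(~<>r & s) is true at u.
      At u: ~<>r & s is false, so ~(~<>r & s) is true.

Yes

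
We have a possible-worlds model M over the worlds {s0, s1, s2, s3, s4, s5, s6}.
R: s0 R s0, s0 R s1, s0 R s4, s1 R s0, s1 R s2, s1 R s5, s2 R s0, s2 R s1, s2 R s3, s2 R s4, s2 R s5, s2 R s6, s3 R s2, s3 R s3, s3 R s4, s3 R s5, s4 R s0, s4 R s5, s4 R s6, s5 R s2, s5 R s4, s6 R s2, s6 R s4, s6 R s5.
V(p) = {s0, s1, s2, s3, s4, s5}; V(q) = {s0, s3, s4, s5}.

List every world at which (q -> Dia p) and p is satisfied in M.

Let φ = (q -> Dia p) and p. Evaluate φ at each world:
  s0 (successors {s0, s1, s4}): φ is true.
  s1 (successors {s0, s2, s5}): φ is true.
  s2 (successors {s0, s1, s3, s4, s5, s6}): φ is true.
  s3 (successors {s2, s3, s4, s5}): φ is true.
  s4 (successors {s0, s5, s6}): φ is true.
  s5 (successors {s2, s4}): φ is true.
  s6 (successors {s2, s4, s5}): φ is false.
For instance, at s0:
  At s0: q -> Dia p is true, p is true, so (q -> Dia p) and p is true.
    At s0: q is true, Dia p is true, so q -> Dia p is true.
      At s0: Dia p requires p at some successor in {s0, s1, s4}.
        p holds at s0, so Dia p is true at s0.
Satisfying worlds: {s0, s1, s2, s3, s4, s5}

s0, s1, s2, s3, s4, s5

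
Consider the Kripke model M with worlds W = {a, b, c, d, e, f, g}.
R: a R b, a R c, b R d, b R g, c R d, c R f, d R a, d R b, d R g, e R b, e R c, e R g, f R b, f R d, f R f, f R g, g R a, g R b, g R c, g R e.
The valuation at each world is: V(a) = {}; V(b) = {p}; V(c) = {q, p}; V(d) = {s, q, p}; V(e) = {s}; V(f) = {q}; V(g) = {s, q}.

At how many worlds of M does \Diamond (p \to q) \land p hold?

Let φ = \Diamond (p \to q) \land p. Evaluate φ at each world:
  a (successors {b, c}): φ is false.
  b (successors {d, g}): φ is true.
  c (successors {d, f}): φ is true.
  d (successors {a, b, g}): φ is true.
  e (successors {b, c, g}): φ is false.
  f (successors {b, d, f, g}): φ is false.
  g (successors {a, b, c, e}): φ is false.
For instance, at b:
  At b: \Diamond (p \to q) is true, p is true, so \Diamond (p \to q) \land p is true.
    At b: \Diamond (p \to q) requires p \to q at some successor in {d, g}.
      p \to q holds at d, so \Diamond (p \to q) is true at b.
Satisfying worlds: {b, c, d}

3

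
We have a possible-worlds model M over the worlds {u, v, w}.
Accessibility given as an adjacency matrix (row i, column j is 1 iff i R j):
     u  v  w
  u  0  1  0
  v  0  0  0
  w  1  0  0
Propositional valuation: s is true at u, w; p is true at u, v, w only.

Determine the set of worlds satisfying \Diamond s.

Recall that \Diamond ψ holds at a world iff ψ holds at some accessible world.
Let φ = \Diamond s. Evaluate φ at each world:
  u (successors {v}): φ is false.
  v (successors ∅): φ is false.
  w (successors {u}): φ is true.
For instance, at w:
  At w: \Diamond s requires s at some successor in {u}.
    s holds at u, so \Diamond s is true at w.
Satisfying worlds: {w}

w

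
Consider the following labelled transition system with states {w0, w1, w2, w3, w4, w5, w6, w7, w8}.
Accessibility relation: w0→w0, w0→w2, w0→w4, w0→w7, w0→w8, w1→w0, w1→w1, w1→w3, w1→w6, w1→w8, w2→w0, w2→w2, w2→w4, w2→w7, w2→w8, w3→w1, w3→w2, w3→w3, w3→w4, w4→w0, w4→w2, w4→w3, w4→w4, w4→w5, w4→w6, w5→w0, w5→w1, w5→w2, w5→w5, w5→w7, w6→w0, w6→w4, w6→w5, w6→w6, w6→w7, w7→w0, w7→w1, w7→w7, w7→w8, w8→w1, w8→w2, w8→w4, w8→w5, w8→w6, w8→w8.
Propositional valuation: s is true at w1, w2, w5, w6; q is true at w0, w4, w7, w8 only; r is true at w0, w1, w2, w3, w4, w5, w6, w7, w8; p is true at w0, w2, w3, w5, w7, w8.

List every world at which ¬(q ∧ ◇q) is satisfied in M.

w1, w2, w3, w5, w6

Recall that ◇ψ holds at a world iff ψ holds at some accessible world.
Let φ = ¬(q ∧ ◇q). Evaluate φ at each world:
  w0 (successors {w0, w2, w4, w7, w8}): φ is false.
  w1 (successors {w0, w1, w3, w6, w8}): φ is true.
  w2 (successors {w0, w2, w4, w7, w8}): φ is true.
  w3 (successors {w1, w2, w3, w4}): φ is true.
  w4 (successors {w0, w2, w3, w4, w5, w6}): φ is false.
  w5 (successors {w0, w1, w2, w5, w7}): φ is true.
  w6 (successors {w0, w4, w5, w6, w7}): φ is true.
  w7 (successors {w0, w1, w7, w8}): φ is false.
  w8 (successors {w1, w2, w4, w5, w6, w8}): φ is false.
For instance, at w8:
  At w8: q ∧ ◇q is true, so ¬(q ∧ ◇q) is false.
    At w8: q is true, ◇q is true, so q ∧ ◇q is true.
      At w8: ◇q requires q at some successor in {w1, w2, w4, w5, w6, w8}.
        q holds at w4, so ◇q is true at w8.
Satisfying worlds: {w1, w2, w3, w5, w6}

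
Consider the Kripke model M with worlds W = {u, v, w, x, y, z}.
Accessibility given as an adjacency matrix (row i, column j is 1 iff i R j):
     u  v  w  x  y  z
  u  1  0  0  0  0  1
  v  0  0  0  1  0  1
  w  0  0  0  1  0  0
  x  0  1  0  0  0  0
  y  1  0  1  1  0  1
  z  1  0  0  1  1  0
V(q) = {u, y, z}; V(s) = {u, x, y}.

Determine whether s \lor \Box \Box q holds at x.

Yes

Recall that \Box ψ holds at a world iff ψ holds at every accessible world, and \Diamond ψ holds iff ψ holds at some accessible world.
At x: s is true, \Box \Box q is false, so s \lor \Box \Box q is true.
  At x: \Box \Box q requires \Box q at every successor {v}.
    \Box q fails at v, so \Box \Box q is false at x.
      At v: \Box q requires q at every successor {x, z}.
        q fails at x, so \Box q is false at v.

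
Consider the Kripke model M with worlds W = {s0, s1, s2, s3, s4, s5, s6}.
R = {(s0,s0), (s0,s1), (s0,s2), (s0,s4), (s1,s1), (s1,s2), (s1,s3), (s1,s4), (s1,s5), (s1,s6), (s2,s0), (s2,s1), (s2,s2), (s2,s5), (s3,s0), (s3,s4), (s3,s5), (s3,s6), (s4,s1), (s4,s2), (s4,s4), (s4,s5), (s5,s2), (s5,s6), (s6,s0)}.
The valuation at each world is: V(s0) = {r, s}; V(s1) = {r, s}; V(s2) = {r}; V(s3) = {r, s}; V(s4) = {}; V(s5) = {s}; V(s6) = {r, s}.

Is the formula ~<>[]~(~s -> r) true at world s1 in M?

Recall that []ψ holds at a world iff ψ holds at every accessible world, and <>ψ holds iff ψ holds at some accessible world.
At s1: <>[]~(~s -> r) is false, so ~<>[]~(~s -> r) is true.
  At s1: <>[]~(~s -> r) requires []~(~s -> r) at some successor in {s1, s2, s3, s4, s5, s6}.
    At s1: []~(~s -> r) is false.
    At s2: []~(~s -> r) is false.
    At s3: []~(~s -> r) is false.
    At s4: []~(~s -> r) is false.
    At s5: []~(~s -> r) is false.
    At s6: []~(~s -> r) is false.
  So <>[]~(~s -> r) is false at s1.

Yes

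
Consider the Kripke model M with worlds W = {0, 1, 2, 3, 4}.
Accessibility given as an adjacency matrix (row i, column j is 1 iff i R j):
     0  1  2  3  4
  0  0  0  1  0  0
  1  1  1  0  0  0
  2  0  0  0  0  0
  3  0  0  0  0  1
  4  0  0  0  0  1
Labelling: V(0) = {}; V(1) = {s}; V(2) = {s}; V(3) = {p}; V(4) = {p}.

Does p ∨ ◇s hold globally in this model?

No

Let φ = p ∨ ◇s. Evaluate φ at each world:
  0 (successors {2}): φ is true.
  1 (successors {0, 1}): φ is true.
  2 (successors ∅): φ is false.
  3 (successors {4}): φ is true.
  4 (successors {4}): φ is true.
Detail at 2 (counterexample):
  At 2: p is false, ◇s is false, so p ∨ ◇s is false.
    At 2: no accessible worlds, so ◇s is false.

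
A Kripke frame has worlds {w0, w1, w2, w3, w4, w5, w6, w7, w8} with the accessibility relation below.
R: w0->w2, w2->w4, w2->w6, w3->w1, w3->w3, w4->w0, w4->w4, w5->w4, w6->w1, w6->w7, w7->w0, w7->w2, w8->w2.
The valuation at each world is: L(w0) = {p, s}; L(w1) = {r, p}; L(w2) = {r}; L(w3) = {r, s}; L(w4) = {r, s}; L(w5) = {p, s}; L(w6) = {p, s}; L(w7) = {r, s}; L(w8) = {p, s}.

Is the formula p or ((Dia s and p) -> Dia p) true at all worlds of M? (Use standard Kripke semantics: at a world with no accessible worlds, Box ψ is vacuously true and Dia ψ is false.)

Let φ = p or ((Dia s and p) -> Dia p). Evaluate φ at each world:
  w0 (successors {w2}): φ is true.
  w1 (successors ∅): φ is true.
  w2 (successors {w4, w6}): φ is true.
  w3 (successors {w1, w3}): φ is true.
  w4 (successors {w0, w4}): φ is true.
  w5 (successors {w4}): φ is true.
  w6 (successors {w1, w7}): φ is true.
  w7 (successors {w0, w2}): φ is true.
  w8 (successors {w2}): φ is true.
For instance, at w4:
  At w4: p is false, (Dia s and p) -> Dia p is true, so p or ((Dia s and p) -> Dia p) is true.
    At w4: Dia s and p is false, Dia p is true, so (Dia s and p) -> Dia p is true.
      At w4: Dia s is true, p is false, so Dia s and p is false.
      At w4: Dia p requires p at some successor in {w0, w4}.
        p holds at w0, so Dia p is true at w4.

Yes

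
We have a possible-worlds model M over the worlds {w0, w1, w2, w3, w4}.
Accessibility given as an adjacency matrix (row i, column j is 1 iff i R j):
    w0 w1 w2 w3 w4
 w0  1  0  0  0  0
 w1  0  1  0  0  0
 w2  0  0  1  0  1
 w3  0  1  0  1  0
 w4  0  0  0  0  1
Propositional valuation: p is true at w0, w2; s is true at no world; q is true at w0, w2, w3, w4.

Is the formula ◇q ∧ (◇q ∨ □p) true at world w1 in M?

No

At w1: ◇q is false, ◇q ∨ □p is false, so ◇q ∧ (◇q ∨ □p) is false.
  At w1: ◇q requires q at some successor in {w1}.
    At w1: q is false.
  So ◇q is false at w1.
  At w1: ◇q is false, □p is false, so ◇q ∨ □p is false.
    At w1: ◇q requires q at some successor in {w1}.
      At w1: q is false.
    So ◇q is false at w1.
    At w1: □p requires p at every successor {w1}.
      p fails at w1, so □p is false at w1.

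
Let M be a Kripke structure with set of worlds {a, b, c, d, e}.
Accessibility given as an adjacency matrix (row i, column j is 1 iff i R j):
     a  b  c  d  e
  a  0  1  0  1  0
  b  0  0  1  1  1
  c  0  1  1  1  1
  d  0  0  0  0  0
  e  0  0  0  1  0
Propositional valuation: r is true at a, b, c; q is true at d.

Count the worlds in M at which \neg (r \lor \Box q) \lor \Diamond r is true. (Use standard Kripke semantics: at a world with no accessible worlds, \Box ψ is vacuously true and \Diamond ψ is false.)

Let φ = \neg (r \lor \Box q) \lor \Diamond r. Evaluate φ at each world:
  a (successors {b, d}): φ is true.
  b (successors {c, d, e}): φ is true.
  c (successors {b, c, d, e}): φ is true.
  d (successors ∅): φ is false.
  e (successors {d}): φ is false.
For instance, at e:
  At e: \neg (r \lor \Box q) is false, \Diamond r is false, so \neg (r \lor \Box q) \lor \Diamond r is false.
    At e: r \lor \Box q is true, so \neg (r \lor \Box q) is false.
      At e: r is false, \Box q is true, so r \lor \Box q is true.
    At e: \Diamond r requires r at some successor in {d}.
      At d: r is false.
    So \Diamond r is false at e.
Satisfying worlds: {a, b, c}

3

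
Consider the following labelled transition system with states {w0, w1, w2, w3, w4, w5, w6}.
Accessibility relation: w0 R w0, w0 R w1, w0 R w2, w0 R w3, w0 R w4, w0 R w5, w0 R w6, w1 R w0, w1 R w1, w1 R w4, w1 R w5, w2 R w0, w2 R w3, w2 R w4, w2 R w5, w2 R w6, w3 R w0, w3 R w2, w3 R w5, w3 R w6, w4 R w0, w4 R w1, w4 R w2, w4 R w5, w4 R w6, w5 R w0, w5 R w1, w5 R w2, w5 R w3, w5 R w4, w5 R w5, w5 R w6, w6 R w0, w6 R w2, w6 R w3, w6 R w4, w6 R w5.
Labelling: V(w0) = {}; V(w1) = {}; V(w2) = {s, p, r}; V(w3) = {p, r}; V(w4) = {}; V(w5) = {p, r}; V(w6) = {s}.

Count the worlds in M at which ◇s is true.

Let φ = ◇s. Evaluate φ at each world:
  w0 (successors {w0, w1, w2, w3, w4, w5, w6}): φ is true.
  w1 (successors {w0, w1, w4, w5}): φ is false.
  w2 (successors {w0, w3, w4, w5, w6}): φ is true.
  w3 (successors {w0, w2, w5, w6}): φ is true.
  w4 (successors {w0, w1, w2, w5, w6}): φ is true.
  w5 (successors {w0, w1, w2, w3, w4, w5, w6}): φ is true.
  w6 (successors {w0, w2, w3, w4, w5}): φ is true.
For instance, at w2:
  At w2: ◇s requires s at some successor in {w0, w3, w4, w5, w6}.
    s holds at w6, so ◇s is true at w2.
Satisfying worlds: {w0, w2, w3, w4, w5, w6}

6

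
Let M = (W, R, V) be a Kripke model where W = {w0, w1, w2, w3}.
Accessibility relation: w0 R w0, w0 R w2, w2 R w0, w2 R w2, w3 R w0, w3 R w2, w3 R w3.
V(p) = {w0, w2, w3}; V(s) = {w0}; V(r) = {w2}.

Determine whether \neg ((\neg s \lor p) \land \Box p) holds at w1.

At w1: (\neg s \lor p) \land \Box p is true, so \neg ((\neg s \lor p) \land \Box p) is false.
  At w1: \neg s \lor p is true, \Box p is true, so (\neg s \lor p) \land \Box p is true.
    At w1: no accessible worlds, so \Box p holds vacuously.

No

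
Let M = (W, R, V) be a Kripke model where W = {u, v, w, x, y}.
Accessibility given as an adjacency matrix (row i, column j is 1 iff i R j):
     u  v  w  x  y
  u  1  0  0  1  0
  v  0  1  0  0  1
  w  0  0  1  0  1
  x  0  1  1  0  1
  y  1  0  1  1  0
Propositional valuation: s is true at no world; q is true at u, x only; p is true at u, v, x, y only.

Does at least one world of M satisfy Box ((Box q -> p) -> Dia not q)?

Recall that Box ψ holds at a world iff ψ holds at every accessible world, and Dia ψ holds iff ψ holds at some accessible world.
Let φ = Box ((Box q -> p) -> Dia not q). Evaluate φ at each world:
  u (successors {u, x}): φ is false.
  v (successors {v, y}): φ is true.
  w (successors {w, y}): φ is true.
  x (successors {v, w, y}): φ is true.
  y (successors {u, w, x}): φ is false.
Detail at v (witness):
  At v: Box ((Box q -> p) -> Dia not q) requires (Box q -> p) -> Dia not q at every successor {v, y}.
      At v: Box q -> p is true, Dia not q is true, so (Box q -> p) -> Dia not q is true.
      At y: Box q -> p is true, Dia not q is true, so (Box q -> p) -> Dia not q is true.
  So Box ((Box q -> p) -> Dia not q) is true at v.

Yes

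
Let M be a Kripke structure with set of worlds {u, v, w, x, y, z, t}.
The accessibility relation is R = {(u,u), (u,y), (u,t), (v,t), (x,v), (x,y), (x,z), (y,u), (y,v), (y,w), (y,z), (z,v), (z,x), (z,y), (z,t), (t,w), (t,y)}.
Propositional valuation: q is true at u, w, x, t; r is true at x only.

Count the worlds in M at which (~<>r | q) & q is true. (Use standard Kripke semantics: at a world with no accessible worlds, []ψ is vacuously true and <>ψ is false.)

Recall that <>ψ holds at a world iff ψ holds at some accessible world.
Let φ = (~<>r | q) & q. Evaluate φ at each world:
  u (successors {u, y, t}): φ is true.
  v (successors {t}): φ is false.
  w (successors ∅): φ is true.
  x (successors {v, y, z}): φ is true.
  y (successors {u, v, w, z}): φ is false.
  z (successors {v, x, y, t}): φ is false.
  t (successors {w, y}): φ is true.
For instance, at y:
  At y: ~<>r | q is true, q is false, so (~<>r | q) & q is false.
    At y: ~<>r is true, q is false, so ~<>r | q is true.
      At y: <>r is false, so ~<>r is true.
Satisfying worlds: {u, w, x, t}

4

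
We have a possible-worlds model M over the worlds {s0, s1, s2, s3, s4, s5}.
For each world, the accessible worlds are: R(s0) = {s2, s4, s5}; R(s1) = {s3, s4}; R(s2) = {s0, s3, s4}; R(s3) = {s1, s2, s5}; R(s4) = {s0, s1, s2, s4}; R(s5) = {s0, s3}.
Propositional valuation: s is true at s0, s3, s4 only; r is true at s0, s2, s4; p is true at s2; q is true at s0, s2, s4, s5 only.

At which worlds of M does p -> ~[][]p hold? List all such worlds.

s0, s1, s2, s3, s4, s5

Let φ = p -> ~[][]p. Evaluate φ at each world:
  s0 (successors {s2, s4, s5}): φ is true.
  s1 (successors {s3, s4}): φ is true.
  s2 (successors {s0, s3, s4}): φ is true.
  s3 (successors {s1, s2, s5}): φ is true.
  s4 (successors {s0, s1, s2, s4}): φ is true.
  s5 (successors {s0, s3}): φ is true.
For instance, at s2:
  At s2: p is true, ~[][]p is true, so p -> ~[][]p is true.
    At s2: [][]p is false, so ~[][]p is true.
      At s2: [][]p requires []p at every successor {s0, s3, s4}.
        []p fails at s0, so [][]p is false at s2.
Satisfying worlds: {s0, s1, s2, s3, s4, s5}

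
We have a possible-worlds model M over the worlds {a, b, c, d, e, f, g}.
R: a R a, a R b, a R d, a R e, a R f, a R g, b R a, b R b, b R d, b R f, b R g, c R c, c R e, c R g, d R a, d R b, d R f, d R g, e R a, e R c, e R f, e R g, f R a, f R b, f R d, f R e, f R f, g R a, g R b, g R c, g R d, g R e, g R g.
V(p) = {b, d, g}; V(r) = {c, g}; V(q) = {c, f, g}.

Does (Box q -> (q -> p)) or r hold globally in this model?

Yes

Recall that Box ψ holds at a world iff ψ holds at every accessible world, and Dia ψ holds iff ψ holds at some accessible world.
Let φ = (Box q -> (q -> p)) or r. Evaluate φ at each world:
  a (successors {a, b, d, e, f, g}): φ is true.
  b (successors {a, b, d, f, g}): φ is true.
  c (successors {c, e, g}): φ is true.
  d (successors {a, b, f, g}): φ is true.
  e (successors {a, c, f, g}): φ is true.
  f (successors {a, b, d, e, f}): φ is true.
  g (successors {a, b, c, d, e, g}): φ is true.
For instance, at c:
  At c: Box q -> (q -> p) is true, r is true, so (Box q -> (q -> p)) or r is true.
    At c: Box q is false, q -> p is false, so Box q -> (q -> p) is true.
      At c: Box q requires q at every successor {c, e, g}.
        q fails at e, so Box q is false at c.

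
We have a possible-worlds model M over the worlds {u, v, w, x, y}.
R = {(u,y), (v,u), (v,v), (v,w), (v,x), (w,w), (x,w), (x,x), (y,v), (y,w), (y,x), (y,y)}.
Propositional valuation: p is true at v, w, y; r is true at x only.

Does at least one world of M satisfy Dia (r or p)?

Yes

Recall that Dia ψ holds at a world iff ψ holds at some accessible world.
Let φ = Dia (r or p). Evaluate φ at each world:
  u (successors {y}): φ is true.
  v (successors {u, v, w, x}): φ is true.
  w (successors {w}): φ is true.
  x (successors {w, x}): φ is true.
  y (successors {v, w, x, y}): φ is true.
Detail at u (witness):
  At u: Dia (r or p) requires r or p at some successor in {y}.
    r or p holds at y, so Dia (r or p) is true at u.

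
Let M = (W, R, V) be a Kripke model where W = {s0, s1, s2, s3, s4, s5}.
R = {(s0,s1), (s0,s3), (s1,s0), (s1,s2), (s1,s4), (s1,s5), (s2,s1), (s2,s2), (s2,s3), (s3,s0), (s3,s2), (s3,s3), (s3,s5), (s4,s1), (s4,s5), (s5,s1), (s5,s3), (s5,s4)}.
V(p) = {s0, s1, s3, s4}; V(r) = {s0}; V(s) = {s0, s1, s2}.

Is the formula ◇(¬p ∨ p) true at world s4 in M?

Yes

At s4: ◇(¬p ∨ p) requires ¬p ∨ p at some successor in {s1, s5}.
  ¬p ∨ p holds at s1, so ◇(¬p ∨ p) is true at s4.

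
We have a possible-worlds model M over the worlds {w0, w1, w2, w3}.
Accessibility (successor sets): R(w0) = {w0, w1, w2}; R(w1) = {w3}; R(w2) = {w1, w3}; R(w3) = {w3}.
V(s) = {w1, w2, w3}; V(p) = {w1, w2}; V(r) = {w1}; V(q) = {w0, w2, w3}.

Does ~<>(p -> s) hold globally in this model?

No

Let φ = ~<>(p -> s). Evaluate φ at each world:
  w0 (successors {w0, w1, w2}): φ is false.
  w1 (successors {w3}): φ is false.
  w2 (successors {w1, w3}): φ is false.
  w3 (successors {w3}): φ is false.
Detail at w0 (counterexample):
  At w0: <>(p -> s) is true, so ~<>(p -> s) is false.
    At w0: <>(p -> s) requires p -> s at some successor in {w0, w1, w2}.
      p -> s holds at w0, so <>(p -> s) is true at w0.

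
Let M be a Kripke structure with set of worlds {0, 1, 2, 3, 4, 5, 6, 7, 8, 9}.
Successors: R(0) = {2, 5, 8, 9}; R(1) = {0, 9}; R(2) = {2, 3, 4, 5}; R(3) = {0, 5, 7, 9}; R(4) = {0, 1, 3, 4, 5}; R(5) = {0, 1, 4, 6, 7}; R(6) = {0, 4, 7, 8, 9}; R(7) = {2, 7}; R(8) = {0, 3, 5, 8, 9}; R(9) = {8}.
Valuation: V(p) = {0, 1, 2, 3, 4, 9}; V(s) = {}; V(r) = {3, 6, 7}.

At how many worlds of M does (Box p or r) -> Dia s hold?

6

Let φ = (Box p or r) -> Dia s. Evaluate φ at each world:
  0 (successors {2, 5, 8, 9}): φ is true.
  1 (successors {0, 9}): φ is false.
  2 (successors {2, 3, 4, 5}): φ is true.
  3 (successors {0, 5, 7, 9}): φ is false.
  4 (successors {0, 1, 3, 4, 5}): φ is true.
  5 (successors {0, 1, 4, 6, 7}): φ is true.
  6 (successors {0, 4, 7, 8, 9}): φ is false.
  7 (successors {2, 7}): φ is false.
  8 (successors {0, 3, 5, 8, 9}): φ is true.
  9 (successors {8}): φ is true.
For instance, at 4:
  At 4: Box p or r is false, Dia s is false, so (Box p or r) -> Dia s is true.
    At 4: Box p is false, r is false, so Box p or r is false.
      At 4: Box p requires p at every successor {0, 1, 3, 4, 5}.
        p fails at 5, so Box p is false at 4.
    At 4: Dia s requires s at some successor in {0, 1, 3, 4, 5}.
      At 0: s is false.
      At 1: s is false.
      At 3: s is false.
      At 4: s is false.
      At 5: s is false.
    So Dia s is false at 4.
Satisfying worlds: {0, 2, 4, 5, 8, 9}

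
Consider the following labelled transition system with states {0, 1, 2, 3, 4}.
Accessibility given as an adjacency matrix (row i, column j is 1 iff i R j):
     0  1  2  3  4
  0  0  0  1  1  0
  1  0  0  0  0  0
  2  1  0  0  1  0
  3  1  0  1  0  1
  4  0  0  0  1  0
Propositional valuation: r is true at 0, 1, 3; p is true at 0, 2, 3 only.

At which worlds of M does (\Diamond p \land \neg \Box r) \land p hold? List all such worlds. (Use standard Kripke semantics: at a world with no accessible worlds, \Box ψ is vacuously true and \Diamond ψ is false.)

0, 3

Recall that \Box ψ holds at a world iff ψ holds at every accessible world, and \Diamond ψ holds iff ψ holds at some accessible world.
Let φ = (\Diamond p \land \neg \Box r) \land p. Evaluate φ at each world:
  0 (successors {2, 3}): φ is true.
  1 (successors ∅): φ is false.
  2 (successors {0, 3}): φ is false.
  3 (successors {0, 2, 4}): φ is true.
  4 (successors {3}): φ is false.
For instance, at 3:
  At 3: \Diamond p \land \neg \Box r is true, p is true, so (\Diamond p \land \neg \Box r) \land p is true.
    At 3: \Diamond p is true, \neg \Box r is true, so \Diamond p \land \neg \Box r is true.
      At 3: \Diamond p requires p at some successor in {0, 2, 4}.
        p holds at 0, so \Diamond p is true at 3.
      At 3: \Box r is false, so \neg \Box r is true.
Satisfying worlds: {0, 3}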